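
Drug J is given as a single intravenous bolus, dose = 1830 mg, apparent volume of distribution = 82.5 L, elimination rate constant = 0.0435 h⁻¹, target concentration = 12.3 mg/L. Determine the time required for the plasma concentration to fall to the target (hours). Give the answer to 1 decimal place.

13.6 h

C₀ = Dose / Vd = 1830 / 82.5 = 22.18 mg/L
t = ln(C₀ / C) / k = ln(22.18 / 12.3) / 0.04350
  = ln(1.803) / 0.04350 = 0.5895 / 0.04350 = 13.55 h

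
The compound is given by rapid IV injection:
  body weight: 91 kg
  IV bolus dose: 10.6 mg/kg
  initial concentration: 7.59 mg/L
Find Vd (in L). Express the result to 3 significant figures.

Dose = 10.6 × 91 = 964.6 mg
Vd = Dose / C₀ = 964.6 / 7.59 = 127.1 L

127 L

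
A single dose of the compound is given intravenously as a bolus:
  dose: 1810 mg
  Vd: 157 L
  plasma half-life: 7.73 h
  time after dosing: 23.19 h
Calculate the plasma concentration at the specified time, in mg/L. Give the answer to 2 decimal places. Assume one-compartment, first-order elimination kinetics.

C₀ = Dose / Vd = 1810 / 157 = 11.53 mg/L
k = ln2 / t½ = 0.693147 / 7.73 = 0.08967 h⁻¹
t / t½ = 23.19 / 7.73 = 3 half-lives
C = C₀ × (1/2)^3 = 11.53 × 0.1250 = 1.441 mg/L

1.44 mg/L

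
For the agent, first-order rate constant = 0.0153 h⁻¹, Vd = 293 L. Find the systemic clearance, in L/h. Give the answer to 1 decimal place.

4.5 L/h

CL = k × Vd = 0.0153 × 293 = 4.483 L/h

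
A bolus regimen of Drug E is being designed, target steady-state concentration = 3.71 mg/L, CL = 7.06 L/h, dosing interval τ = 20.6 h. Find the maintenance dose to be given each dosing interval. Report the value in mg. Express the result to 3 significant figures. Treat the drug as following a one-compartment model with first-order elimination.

At steady state, Dose/τ = Css × CL.
Dose = Css × CL × τ = 3.71 × 7.060 × 20.6 = 539.6 mg

540 mg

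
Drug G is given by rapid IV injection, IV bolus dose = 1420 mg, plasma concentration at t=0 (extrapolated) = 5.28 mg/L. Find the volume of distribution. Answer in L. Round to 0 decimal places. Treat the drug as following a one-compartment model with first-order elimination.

269 L

Vd = Dose / C₀ = 1420 / 5.28 = 268.9 L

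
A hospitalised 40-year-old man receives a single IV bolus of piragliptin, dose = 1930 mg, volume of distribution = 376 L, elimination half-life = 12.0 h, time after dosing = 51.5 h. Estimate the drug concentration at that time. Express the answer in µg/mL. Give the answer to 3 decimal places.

C₀ = Dose / Vd = 1930 / 376 = 5.133 mg/L
k = ln2 / t½ = 0.693147 / 12.0 = 0.05776 h⁻¹
C = C₀ · e^(−k·t) = 5.133 × e^(−0.05776 × 51.5)
  = 5.133 × 0.05107 = 0.2621 mg/L
(0.2621 mg/L = 0.2621 µg/mL)

0.262 µg/mL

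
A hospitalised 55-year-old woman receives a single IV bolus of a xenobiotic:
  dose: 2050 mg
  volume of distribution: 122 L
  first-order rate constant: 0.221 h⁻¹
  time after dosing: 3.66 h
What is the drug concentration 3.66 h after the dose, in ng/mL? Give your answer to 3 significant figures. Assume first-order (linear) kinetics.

7480 ng/mL

C₀ = Dose / Vd = 2050 / 122 = 16.80 mg/L
C = C₀ · e^(−k·t) = 16.80 × e^(−0.2210 × 3.66)
  = 16.80 × 0.4454 = 7.483 mg/L
Convert: 7.483 mg/L × 1000 = 7483 ng/mL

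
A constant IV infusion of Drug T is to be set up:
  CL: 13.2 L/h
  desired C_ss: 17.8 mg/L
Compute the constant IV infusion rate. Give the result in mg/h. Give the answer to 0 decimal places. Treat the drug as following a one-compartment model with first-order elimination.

235 mg/h

At steady state, infusion rate R₀ = Css × CL = 17.8 × 13.20 = 235.0 mg/h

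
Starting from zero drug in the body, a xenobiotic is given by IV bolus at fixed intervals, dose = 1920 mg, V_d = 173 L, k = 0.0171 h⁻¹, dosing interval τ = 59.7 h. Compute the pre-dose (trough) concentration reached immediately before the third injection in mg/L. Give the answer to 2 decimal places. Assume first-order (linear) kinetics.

5.44 mg/L

C₀ per dose = Dose / Vd = 1920 / 173 = 11.10 mg/L
Fraction remaining after one interval: r = e^(−kτ) = e^(−0.01710 × 59.7) = 0.3603
Before dose 3, 2 doses have been given (aged 1τ, 2τ).
C_trough = C₀ × (r + r²) = 11.10 × (0.3603 + 0.1298) = 5.440 mg/L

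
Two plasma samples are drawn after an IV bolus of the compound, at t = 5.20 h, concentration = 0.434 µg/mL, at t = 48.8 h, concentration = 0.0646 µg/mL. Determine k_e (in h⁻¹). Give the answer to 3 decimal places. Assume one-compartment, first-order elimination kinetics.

0.044 h⁻¹

k = ln(C₁/C₂) / (t₂ − t₁) = ln(0.434/0.0646) / (48.8 − 5.20)
  = 1.905 / 43.60 = 0.04369 h⁻¹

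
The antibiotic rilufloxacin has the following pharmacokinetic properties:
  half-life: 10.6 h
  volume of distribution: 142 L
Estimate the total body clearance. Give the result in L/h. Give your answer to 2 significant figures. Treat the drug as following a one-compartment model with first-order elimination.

9.3 L/h

k = ln2 / t½ = 0.693147 / 10.6 = 0.06539 h⁻¹
CL = k × Vd = 0.06539 × 142 = 9.285 L/h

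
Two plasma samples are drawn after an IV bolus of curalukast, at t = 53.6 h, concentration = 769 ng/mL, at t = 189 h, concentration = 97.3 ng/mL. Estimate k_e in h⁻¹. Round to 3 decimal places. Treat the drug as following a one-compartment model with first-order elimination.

0.015 h⁻¹

k = ln(C₁/C₂) / (t₂ − t₁) = ln(769/97.3) / (189 − 53.6)
  = 2.067 / 135.4 = 0.01527 h⁻¹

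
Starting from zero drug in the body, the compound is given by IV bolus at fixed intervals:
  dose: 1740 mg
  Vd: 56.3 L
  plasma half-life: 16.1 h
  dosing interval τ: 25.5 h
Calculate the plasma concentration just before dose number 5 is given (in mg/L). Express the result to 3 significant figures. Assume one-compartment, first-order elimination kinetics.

15.3 mg/L

C₀ per dose = Dose / Vd = 1740 / 56.3 = 30.91 mg/L
k = ln2 / t½ = 0.693147 / 16.1 = 0.04305 h⁻¹
Fraction remaining after one interval: r = e^(−kτ) = e^(−0.04305 × 25.5) = 0.3336
Before dose 5, 4 doses have been given (aged 1τ, 2τ, 3τ, 4τ).
C_trough = C₀ × (r + r² + … + r^4) = C₀ × r(1−r^4)/(1−r)
        = 30.91 × 0.3336 × (1 − 0.01239) / (1 − 0.3336) = 15.28 mg/L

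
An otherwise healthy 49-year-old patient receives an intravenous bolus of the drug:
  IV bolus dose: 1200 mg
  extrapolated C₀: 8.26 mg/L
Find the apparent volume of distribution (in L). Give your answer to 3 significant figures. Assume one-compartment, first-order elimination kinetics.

145 L

Vd = Dose / C₀ = 1200 / 8.26 = 145.3 L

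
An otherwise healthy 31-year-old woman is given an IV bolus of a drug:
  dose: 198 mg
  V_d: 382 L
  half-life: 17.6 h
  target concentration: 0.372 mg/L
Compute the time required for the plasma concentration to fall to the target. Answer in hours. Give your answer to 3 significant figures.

C₀ = Dose / Vd = 198.0 / 382 = 0.5183 mg/L
k = ln2 / t½ = 0.693147 / 17.6 = 0.03938 h⁻¹
t = ln(C₀ / C) / k = ln(0.5183 / 0.372) / 0.03938
  = ln(1.393) / 0.03938 = 0.3315 / 0.03938 = 8.418 h

8.42 h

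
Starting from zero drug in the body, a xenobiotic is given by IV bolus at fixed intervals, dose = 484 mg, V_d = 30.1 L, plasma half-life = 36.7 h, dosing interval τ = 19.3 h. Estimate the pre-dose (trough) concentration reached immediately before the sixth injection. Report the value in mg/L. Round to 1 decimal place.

30.7 mg/L

C₀ per dose = Dose / Vd = 484 / 30.1 = 16.08 mg/L
k = ln2 / t½ = 0.693147 / 36.7 = 0.01889 h⁻¹
Fraction remaining after one interval: r = e^(−kτ) = e^(−0.01889 × 19.3) = 0.6945
Before dose 6, 5 doses have been given (aged 1τ, 2τ, 3τ, 4τ, 5τ).
C_trough = C₀ × (r + r² + … + r^5) = C₀ × r(1−r^5)/(1−r)
        = 16.08 × 0.6945 × (1 − 0.1616) / (1 − 0.6945) = 30.65 mg/L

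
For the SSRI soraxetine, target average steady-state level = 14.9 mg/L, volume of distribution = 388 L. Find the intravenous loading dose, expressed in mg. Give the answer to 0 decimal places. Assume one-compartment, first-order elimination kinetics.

5781 mg

LD = Css × Vd = 14.9 × 388 = 5781 mg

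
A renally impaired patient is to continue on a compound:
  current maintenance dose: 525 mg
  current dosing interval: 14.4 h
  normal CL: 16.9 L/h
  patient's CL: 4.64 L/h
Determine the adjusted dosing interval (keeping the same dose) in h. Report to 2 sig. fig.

52 h

To keep the same average steady-state level, dosing rate must scale with clearance.
CL ratio = 4.64 / 16.9 = 0.2746
New interval (same dose) = 14.4 / 0.2746 = 52.44 h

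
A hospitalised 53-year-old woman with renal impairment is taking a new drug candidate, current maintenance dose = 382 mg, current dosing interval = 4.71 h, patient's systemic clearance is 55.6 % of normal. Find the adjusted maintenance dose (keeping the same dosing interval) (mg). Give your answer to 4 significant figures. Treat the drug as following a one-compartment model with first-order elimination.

212.4 mg

To keep the same average steady-state level, dosing rate must scale with clearance.
CL ratio = 55.6 / 100 = 0.5560
New dose (same interval) = 382 × 0.5560 = 212.4 mg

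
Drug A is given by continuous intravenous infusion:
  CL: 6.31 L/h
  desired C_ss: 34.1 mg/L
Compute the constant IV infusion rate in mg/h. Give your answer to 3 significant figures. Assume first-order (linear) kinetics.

At steady state, infusion rate R₀ = Css × CL = 34.1 × 6.310 = 215.2 mg/h

215 mg/h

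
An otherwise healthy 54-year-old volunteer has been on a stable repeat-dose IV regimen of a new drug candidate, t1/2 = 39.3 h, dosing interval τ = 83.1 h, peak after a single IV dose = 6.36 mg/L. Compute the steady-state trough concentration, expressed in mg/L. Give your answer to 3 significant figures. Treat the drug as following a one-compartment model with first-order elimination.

1.91 mg/L

k = ln2 / t½ = 0.693147 / 39.3 = 0.01764 h⁻¹
e^(−kτ) = e^(−0.01764 × 83.1) = 0.2309
Accumulation ratio R = 1 / (1 − e^(−kτ)) = 1 / (1 − 0.2309) = 1.300
Steady-state trough = C₀ × R × e^(−kτ) = 6.36 × 1.300 × 0.2309 = 1.909 mg/L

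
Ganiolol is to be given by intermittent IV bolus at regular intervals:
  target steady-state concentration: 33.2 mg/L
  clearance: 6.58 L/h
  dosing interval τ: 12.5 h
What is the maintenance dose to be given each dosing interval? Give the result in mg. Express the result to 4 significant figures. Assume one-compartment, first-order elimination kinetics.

At steady state, Dose/τ = Css × CL.
Dose = Css × CL × τ = 33.2 × 6.580 × 12.5 = 2731 mg

2731 mg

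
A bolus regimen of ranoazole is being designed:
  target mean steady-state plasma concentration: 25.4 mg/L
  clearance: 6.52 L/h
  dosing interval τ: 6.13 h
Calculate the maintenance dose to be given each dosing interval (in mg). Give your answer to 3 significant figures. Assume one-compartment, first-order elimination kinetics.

At steady state, Dose/τ = Css × CL.
Dose = Css × CL × τ = 25.4 × 6.520 × 6.13 = 1015 mg

1020 mg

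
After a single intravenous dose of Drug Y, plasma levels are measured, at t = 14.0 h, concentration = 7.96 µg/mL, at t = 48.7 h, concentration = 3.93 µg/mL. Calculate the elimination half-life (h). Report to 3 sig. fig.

k = ln(C₁/C₂) / (t₂ − t₁) = ln(7.96/3.93) / (48.7 − 14.0)
  = 0.7058 / 34.70 = 0.02034 h⁻¹
t½ = ln2 / k = 0.693147 / 0.02034 = 34.08 h

34.1 h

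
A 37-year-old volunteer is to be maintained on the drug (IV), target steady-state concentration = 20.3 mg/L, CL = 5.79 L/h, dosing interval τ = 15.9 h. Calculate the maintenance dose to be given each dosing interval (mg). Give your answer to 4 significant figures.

At steady state, Dose/τ = Css × CL.
Dose = Css × CL × τ = 20.3 × 5.790 × 15.9 = 1869 mg

1869 mg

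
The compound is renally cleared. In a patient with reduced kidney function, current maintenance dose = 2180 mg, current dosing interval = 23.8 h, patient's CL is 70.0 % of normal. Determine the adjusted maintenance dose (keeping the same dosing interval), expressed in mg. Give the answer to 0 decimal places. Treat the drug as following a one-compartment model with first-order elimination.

1526 mg

To keep the same average steady-state level, dosing rate must scale with clearance.
CL ratio = 70.0 / 100 = 0.7000
New dose (same interval) = 2180 × 0.7000 = 1526 mg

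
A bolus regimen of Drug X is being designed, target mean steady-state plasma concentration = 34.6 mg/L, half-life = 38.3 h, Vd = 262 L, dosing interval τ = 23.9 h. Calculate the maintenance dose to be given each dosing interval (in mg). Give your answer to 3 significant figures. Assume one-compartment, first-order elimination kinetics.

k = ln2 / t½ = 0.693147 / 38.3 = 0.01810 h⁻¹
CL = k × Vd = 0.01810 × 262 = 4.742 L/h
At steady state, Dose/τ = Css × CL.
Dose = Css × CL × τ = 34.6 × 4.742 × 23.9 = 3921 mg

3920 mg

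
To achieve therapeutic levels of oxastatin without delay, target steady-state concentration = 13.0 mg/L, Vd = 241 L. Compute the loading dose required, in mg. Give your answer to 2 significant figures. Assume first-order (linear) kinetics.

LD = Css × Vd = 13.0 × 241 = 3133 mg

3100 mg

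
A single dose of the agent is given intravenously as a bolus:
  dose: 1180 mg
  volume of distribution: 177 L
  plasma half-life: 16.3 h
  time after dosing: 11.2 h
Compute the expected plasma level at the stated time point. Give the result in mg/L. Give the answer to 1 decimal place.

4.1 mg/L

C₀ = Dose / Vd = 1180 / 177 = 6.667 mg/L
k = ln2 / t½ = 0.693147 / 16.3 = 0.04252 h⁻¹
C = C₀ · e^(−k·t) = 6.667 × e^(−0.04252 × 11.2)
  = 6.667 × 0.6211 = 4.141 mg/L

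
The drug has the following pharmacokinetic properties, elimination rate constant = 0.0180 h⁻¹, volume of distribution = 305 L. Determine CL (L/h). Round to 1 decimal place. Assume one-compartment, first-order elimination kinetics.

5.5 L/h

CL = k × Vd = 0.0180 × 305 = 5.490 L/h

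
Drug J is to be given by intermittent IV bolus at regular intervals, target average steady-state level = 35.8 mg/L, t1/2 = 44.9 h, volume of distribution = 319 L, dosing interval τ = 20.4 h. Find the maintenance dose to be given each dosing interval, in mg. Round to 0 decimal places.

3597 mg

k = ln2 / t½ = 0.693147 / 44.9 = 0.01544 h⁻¹
CL = k × Vd = 0.01544 × 319 = 4.925 L/h
At steady state, Dose/τ = Css × CL.
Dose = Css × CL × τ = 35.8 × 4.925 × 20.4 = 3597 mg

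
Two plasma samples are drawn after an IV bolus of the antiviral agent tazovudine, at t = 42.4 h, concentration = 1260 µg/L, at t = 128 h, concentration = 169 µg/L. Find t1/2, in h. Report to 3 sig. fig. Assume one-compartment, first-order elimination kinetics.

29.5 h

k = ln(C₁/C₂) / (t₂ − t₁) = ln(1260/169) / (128 − 42.4)
  = 2.009 / 85.60 = 0.02347 h⁻¹
t½ = ln2 / k = 0.693147 / 0.02347 = 29.53 h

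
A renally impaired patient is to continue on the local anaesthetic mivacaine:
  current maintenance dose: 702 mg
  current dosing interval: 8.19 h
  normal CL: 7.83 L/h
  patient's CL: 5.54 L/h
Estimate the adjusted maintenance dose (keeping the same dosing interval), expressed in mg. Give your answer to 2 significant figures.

500 mg

To keep the same average steady-state level, dosing rate must scale with clearance.
CL ratio = 5.54 / 7.83 = 0.7075
New dose (same interval) = 702 × 0.7075 = 496.7 mg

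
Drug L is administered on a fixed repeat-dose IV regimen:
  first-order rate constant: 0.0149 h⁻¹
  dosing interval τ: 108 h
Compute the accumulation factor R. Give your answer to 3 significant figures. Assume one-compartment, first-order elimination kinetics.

1.25

e^(−kτ) = e^(−0.01490 × 108) = 0.2000
Accumulation ratio R = 1 / (1 − e^(−kτ)) = 1 / (1 − 0.2000) = 1.250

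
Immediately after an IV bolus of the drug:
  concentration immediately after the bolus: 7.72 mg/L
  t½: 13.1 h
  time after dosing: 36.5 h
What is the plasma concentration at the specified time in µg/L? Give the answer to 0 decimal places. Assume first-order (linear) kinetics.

k = ln2 / t½ = 0.693147 / 13.1 = 0.05291 h⁻¹
C = C₀ · e^(−k·t) = 7.720 × e^(−0.05291 × 36.5)
  = 7.720 × 0.1450 = 1.119 mg/L
Convert: 1.119 mg/L × 1000 = 1119 µg/L

1119 µg/L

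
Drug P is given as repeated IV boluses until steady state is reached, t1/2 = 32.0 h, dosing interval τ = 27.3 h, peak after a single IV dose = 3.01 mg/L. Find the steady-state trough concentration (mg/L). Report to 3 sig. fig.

3.73 mg/L

k = ln2 / t½ = 0.693147 / 32.0 = 0.02166 h⁻¹
e^(−kτ) = e^(−0.02166 × 27.3) = 0.5536
Accumulation ratio R = 1 / (1 − e^(−kτ)) = 1 / (1 − 0.5536) = 2.240
Steady-state trough = C₀ × R × e^(−kτ) = 3.01 × 2.240 × 0.5536 = 3.733 mg/L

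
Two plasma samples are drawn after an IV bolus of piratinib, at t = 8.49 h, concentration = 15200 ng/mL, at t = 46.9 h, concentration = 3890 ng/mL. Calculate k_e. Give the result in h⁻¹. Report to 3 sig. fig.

0.0355 h⁻¹

k = ln(C₁/C₂) / (t₂ − t₁) = ln(15200/3890) / (46.9 − 8.49)
  = 1.363 / 38.41 = 0.03549 h⁻¹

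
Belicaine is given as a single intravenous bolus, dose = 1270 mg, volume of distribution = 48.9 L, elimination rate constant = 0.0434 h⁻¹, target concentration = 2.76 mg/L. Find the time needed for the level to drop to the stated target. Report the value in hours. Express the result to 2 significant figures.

52 h

C₀ = Dose / Vd = 1270 / 48.9 = 25.97 mg/L
t = ln(C₀ / C) / k = ln(25.97 / 2.76) / 0.04340
  = ln(9.409) / 0.04340 = 2.242 / 0.04340 = 51.66 h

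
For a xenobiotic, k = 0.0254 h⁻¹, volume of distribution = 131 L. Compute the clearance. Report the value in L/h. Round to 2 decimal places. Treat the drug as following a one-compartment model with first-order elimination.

3.33 L/h

CL = k × Vd = 0.0254 × 131 = 3.327 L/h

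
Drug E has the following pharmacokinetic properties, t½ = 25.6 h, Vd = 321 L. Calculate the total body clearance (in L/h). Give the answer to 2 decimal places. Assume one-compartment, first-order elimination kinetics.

k = ln2 / t½ = 0.693147 / 25.6 = 0.02708 h⁻¹
CL = k × Vd = 0.02708 × 321 = 8.693 L/h

8.69 L/h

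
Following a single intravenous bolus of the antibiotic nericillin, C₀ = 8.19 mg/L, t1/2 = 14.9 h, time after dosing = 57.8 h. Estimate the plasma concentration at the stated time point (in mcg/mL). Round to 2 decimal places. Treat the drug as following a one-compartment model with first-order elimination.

0.56 mcg/mL

k = ln2 / t½ = 0.693147 / 14.9 = 0.04652 h⁻¹
C = C₀ · e^(−k·t) = 8.190 × e^(−0.04652 × 57.8)
  = 8.190 × 0.06796 = 0.5566 mg/L
(0.5566 mg/L = 0.5566 mcg/mL)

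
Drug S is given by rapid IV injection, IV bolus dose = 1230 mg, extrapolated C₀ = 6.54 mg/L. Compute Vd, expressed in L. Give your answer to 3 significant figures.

188 L

Vd = Dose / C₀ = 1230 / 6.54 = 188.1 L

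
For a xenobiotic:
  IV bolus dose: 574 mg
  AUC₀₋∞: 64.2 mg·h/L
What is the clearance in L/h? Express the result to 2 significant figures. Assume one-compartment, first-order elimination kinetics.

8.9 L/h

CL = Dose / AUC = 574 / 64.2 = 8.941 L/h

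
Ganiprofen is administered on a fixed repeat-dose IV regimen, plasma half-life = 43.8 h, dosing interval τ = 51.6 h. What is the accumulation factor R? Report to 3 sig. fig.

1.79

k = ln2 / t½ = 0.693147 / 43.8 = 0.01583 h⁻¹
e^(−kτ) = e^(−0.01583 × 51.6) = 0.4418
Accumulation ratio R = 1 / (1 − e^(−kτ)) = 1 / (1 − 0.4418) = 1.791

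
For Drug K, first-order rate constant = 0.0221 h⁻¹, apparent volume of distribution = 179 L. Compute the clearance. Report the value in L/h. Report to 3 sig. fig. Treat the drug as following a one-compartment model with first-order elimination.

CL = k × Vd = 0.0221 × 179 = 3.956 L/h

3.96 L/h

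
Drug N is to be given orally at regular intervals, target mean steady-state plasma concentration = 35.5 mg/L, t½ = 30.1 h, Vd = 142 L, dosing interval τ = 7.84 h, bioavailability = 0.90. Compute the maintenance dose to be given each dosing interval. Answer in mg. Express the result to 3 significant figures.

1010 mg

k = ln2 / t½ = 0.693147 / 30.1 = 0.02303 h⁻¹
CL = k × Vd = 0.02303 × 142 = 3.270 L/h
At steady state, F × (Dose/τ) = Css × CL.
Dose = Css × CL × τ / F = 35.5 × 3.270 × 7.84 / 0.90 = 1011 mg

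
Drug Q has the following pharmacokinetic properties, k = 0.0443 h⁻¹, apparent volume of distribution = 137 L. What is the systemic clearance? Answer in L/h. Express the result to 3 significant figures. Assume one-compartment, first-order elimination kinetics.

6.07 L/h

CL = k × Vd = 0.0443 × 137 = 6.069 L/h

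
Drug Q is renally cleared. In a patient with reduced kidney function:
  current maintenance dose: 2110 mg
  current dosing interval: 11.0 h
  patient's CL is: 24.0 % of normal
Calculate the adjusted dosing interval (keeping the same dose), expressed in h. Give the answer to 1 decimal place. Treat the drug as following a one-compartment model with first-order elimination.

To keep the same average steady-state level, dosing rate must scale with clearance.
CL ratio = 24.0 / 100 = 0.2400
New interval (same dose) = 11.0 / 0.2400 = 45.83 h

45.8 h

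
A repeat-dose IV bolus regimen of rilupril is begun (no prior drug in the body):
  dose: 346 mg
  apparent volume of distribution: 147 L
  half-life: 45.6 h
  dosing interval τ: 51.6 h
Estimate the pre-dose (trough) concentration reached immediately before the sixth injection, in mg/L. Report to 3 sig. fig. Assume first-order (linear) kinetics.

1.94 mg/L

C₀ per dose = Dose / Vd = 346 / 147 = 2.354 mg/L
k = ln2 / t½ = 0.693147 / 45.6 = 0.01520 h⁻¹
Fraction remaining after one interval: r = e^(−kτ) = e^(−0.01520 × 51.6) = 0.4564
Before dose 6, 5 doses have been given (aged 1τ, 2τ, 3τ, 4τ, 5τ).
C_trough = C₀ × (r + r² + … + r^5) = C₀ × r(1−r^5)/(1−r)
        = 2.354 × 0.4564 × (1 − 0.01980) / (1 − 0.4564) = 1.937 mg/L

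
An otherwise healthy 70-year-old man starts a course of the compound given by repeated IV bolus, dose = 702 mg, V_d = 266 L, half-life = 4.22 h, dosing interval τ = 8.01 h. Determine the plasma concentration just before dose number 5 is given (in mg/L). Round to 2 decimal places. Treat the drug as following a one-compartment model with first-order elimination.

0.96 mg/L

C₀ per dose = Dose / Vd = 702 / 266 = 2.639 mg/L
k = ln2 / t½ = 0.693147 / 4.22 = 0.1643 h⁻¹
Fraction remaining after one interval: r = e^(−kτ) = e^(−0.1643 × 8.01) = 0.2682
Before dose 5, 4 doses have been given (aged 1τ, 2τ, 3τ, 4τ).
C_trough = C₀ × (r + r² + … + r^4) = C₀ × r(1−r^4)/(1−r)
        = 2.639 × 0.2682 × (1 − 0.005174) / (1 − 0.2682) = 0.9622 mg/L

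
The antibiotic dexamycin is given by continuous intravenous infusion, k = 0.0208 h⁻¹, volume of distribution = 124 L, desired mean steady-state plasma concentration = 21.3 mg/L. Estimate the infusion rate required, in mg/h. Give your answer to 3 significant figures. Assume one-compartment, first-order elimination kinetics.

54.9 mg/h

CL = k × Vd = 0.02080 × 124 = 2.579 L/h
At steady state, infusion rate R₀ = Css × CL = 21.3 × 2.579 = 54.93 mg/h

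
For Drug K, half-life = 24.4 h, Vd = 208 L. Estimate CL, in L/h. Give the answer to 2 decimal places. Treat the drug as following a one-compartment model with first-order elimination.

k = ln2 / t½ = 0.693147 / 24.4 = 0.02841 h⁻¹
CL = k × Vd = 0.02841 × 208 = 5.909 L/h

5.91 L/h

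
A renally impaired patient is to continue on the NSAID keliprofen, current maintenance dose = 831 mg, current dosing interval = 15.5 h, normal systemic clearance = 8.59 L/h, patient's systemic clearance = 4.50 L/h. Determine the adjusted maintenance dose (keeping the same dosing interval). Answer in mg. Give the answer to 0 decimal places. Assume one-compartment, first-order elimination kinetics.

435 mg

To keep the same average steady-state level, dosing rate must scale with clearance.
CL ratio = 4.50 / 8.59 = 0.5239
New dose (same interval) = 831 × 0.5239 = 435.4 mg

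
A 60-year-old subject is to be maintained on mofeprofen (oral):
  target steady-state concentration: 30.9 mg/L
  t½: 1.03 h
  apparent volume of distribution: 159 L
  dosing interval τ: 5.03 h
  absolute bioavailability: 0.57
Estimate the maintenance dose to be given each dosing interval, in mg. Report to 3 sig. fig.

29200 mg

k = ln2 / t½ = 0.693147 / 1.03 = 0.6730 h⁻¹
CL = k × Vd = 0.6730 × 159 = 107.0 L/h
At steady state, F × (Dose/τ) = Css × CL.
Dose = Css × CL × τ / F = 30.9 × 107.0 × 5.03 / 0.57 = 29180 mg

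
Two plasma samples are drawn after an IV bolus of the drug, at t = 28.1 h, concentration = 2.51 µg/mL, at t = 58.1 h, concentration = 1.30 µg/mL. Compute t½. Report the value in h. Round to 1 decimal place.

k = ln(C₁/C₂) / (t₂ − t₁) = ln(2.51/1.30) / (58.1 − 28.1)
  = 0.6579 / 30.00 = 0.02193 h⁻¹
t½ = ln2 / k = 0.693147 / 0.02193 = 31.61 h

31.6 h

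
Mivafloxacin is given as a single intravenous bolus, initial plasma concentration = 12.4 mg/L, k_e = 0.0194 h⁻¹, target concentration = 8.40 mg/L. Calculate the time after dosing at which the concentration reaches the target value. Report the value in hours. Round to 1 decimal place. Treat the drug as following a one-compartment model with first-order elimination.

20.1 h

t = ln(C₀ / C) / k = ln(12.40 / 8.40) / 0.01940
  = ln(1.476) / 0.01940 = 0.3893 / 0.01940 = 20.07 h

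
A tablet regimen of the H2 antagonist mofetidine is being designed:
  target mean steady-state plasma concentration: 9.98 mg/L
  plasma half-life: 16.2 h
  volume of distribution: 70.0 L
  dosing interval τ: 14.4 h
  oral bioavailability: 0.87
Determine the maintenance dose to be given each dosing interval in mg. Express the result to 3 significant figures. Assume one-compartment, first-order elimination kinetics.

k = ln2 / t½ = 0.693147 / 16.2 = 0.04279 h⁻¹
CL = k × Vd = 0.04279 × 70.0 = 2.995 L/h
At steady state, F × (Dose/τ) = Css × CL.
Dose = Css × CL × τ / F = 9.98 × 2.995 × 14.4 / 0.87 = 494.7 mg

495 mg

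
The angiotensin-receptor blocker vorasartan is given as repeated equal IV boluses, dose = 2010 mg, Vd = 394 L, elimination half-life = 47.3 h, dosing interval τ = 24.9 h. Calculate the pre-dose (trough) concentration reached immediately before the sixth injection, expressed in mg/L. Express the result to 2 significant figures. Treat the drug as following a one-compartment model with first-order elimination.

9.7 mg/L

C₀ per dose = Dose / Vd = 2010 / 394 = 5.102 mg/L
k = ln2 / t½ = 0.693147 / 47.3 = 0.01465 h⁻¹
Fraction remaining after one interval: r = e^(−kτ) = e^(−0.01465 × 24.9) = 0.6943
Before dose 6, 5 doses have been given (aged 1τ, 2τ, 3τ, 4τ, 5τ).
C_trough = C₀ × (r + r² + … + r^5) = C₀ × r(1−r^5)/(1−r)
        = 5.102 × 0.6943 × (1 − 0.1613) / (1 − 0.6943) = 9.718 mg/L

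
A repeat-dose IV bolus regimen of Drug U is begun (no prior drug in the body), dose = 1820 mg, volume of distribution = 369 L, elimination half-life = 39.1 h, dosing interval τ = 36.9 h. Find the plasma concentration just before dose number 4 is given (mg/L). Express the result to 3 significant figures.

4.59 mg/L

C₀ per dose = Dose / Vd = 1820 / 369 = 4.932 mg/L
k = ln2 / t½ = 0.693147 / 39.1 = 0.01773 h⁻¹
Fraction remaining after one interval: r = e^(−kτ) = e^(−0.01773 × 36.9) = 0.5198
Before dose 4, 3 doses have been given (aged 1τ, 2τ, 3τ).
C_trough = C₀ × (r + r² + … + r^3) = C₀ × r(1−r^3)/(1−r)
        = 4.932 × 0.5198 × (1 − 0.1404) / (1 − 0.5198) = 4.589 mg/L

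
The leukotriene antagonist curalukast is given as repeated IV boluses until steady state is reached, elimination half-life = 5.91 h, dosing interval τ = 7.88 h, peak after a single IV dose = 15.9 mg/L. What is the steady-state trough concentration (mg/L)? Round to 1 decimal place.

k = ln2 / t½ = 0.693147 / 5.91 = 0.1173 h⁻¹
e^(−kτ) = e^(−0.1173 × 7.88) = 0.3968
Accumulation ratio R = 1 / (1 − e^(−kτ)) = 1 / (1 − 0.3968) = 1.658
Steady-state trough = C₀ × R × e^(−kτ) = 15.9 × 1.658 × 0.3968 = 10.46 mg/L

10.5 mg/L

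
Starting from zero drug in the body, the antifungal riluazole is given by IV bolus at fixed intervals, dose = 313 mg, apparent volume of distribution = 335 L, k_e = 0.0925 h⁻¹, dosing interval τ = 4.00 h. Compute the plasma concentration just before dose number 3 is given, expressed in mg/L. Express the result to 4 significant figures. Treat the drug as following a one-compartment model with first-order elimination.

1.091 mg/L

C₀ per dose = Dose / Vd = 313 / 335 = 0.9343 mg/L
Fraction remaining after one interval: r = e^(−kτ) = e^(−0.09250 × 4.00) = 0.6907
Before dose 3, 2 doses have been given (aged 1τ, 2τ).
C_trough = C₀ × (r + r²) = 0.9343 × (0.6907 + 0.4771) = 1.091 mg/L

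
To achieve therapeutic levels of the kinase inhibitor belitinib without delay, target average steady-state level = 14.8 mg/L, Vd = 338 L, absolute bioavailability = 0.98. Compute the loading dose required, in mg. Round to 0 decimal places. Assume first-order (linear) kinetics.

5104 mg

LD = Css × Vd / F = 14.8 × 338 / 0.98 = 5104 mg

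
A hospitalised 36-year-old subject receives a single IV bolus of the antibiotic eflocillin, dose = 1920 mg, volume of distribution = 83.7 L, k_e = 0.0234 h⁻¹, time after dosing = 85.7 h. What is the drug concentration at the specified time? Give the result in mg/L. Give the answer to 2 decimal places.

3.09 mg/L

C₀ = Dose / Vd = 1920 / 83.7 = 22.94 mg/L
C = C₀ · e^(−k·t) = 22.94 × e^(−0.02340 × 85.7)
  = 22.94 × 0.1346 = 3.088 mg/L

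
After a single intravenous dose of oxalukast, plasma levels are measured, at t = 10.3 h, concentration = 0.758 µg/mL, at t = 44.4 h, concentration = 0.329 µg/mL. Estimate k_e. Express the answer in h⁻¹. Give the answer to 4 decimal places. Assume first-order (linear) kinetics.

k = ln(C₁/C₂) / (t₂ − t₁) = ln(0.758/0.329) / (44.4 − 10.3)
  = 0.8346 / 34.10 = 0.02448 h⁻¹

0.0245 h⁻¹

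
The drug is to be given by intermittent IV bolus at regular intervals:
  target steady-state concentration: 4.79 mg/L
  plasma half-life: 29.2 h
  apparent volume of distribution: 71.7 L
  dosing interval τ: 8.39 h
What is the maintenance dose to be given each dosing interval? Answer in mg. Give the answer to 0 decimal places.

68 mg

k = ln2 / t½ = 0.693147 / 29.2 = 0.02374 h⁻¹
CL = k × Vd = 0.02374 × 71.7 = 1.702 L/h
At steady state, Dose/τ = Css × CL.
Dose = Css × CL × τ = 4.79 × 1.702 × 8.39 = 68.40 mg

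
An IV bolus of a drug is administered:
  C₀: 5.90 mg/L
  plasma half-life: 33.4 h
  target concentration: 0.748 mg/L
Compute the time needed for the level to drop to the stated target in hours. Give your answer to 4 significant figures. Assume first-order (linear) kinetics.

99.52 h

k = ln2 / t½ = 0.693147 / 33.4 = 0.02075 h⁻¹
t = ln(C₀ / C) / k = ln(5.900 / 0.748) / 0.02075
  = ln(7.888) / 0.02075 = 2.065 / 0.02075 = 99.52 h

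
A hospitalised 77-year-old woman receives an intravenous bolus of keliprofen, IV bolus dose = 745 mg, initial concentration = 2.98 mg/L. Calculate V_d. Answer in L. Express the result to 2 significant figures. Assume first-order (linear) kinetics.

250 L

Vd = Dose / C₀ = 745.0 / 2.98 = 250.0 L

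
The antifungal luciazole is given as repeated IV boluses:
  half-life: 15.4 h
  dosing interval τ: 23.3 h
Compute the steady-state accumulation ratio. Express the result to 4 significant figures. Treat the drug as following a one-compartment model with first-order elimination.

1.539

k = ln2 / t½ = 0.693147 / 15.4 = 0.04501 h⁻¹
e^(−kτ) = e^(−0.04501 × 23.3) = 0.3504
Accumulation ratio R = 1 / (1 − e^(−kτ)) = 1 / (1 − 0.3504) = 1.539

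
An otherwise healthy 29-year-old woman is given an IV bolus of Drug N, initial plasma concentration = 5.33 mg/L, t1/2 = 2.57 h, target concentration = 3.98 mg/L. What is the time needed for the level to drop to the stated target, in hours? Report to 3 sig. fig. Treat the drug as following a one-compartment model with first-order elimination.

1.08 h

k = ln2 / t½ = 0.693147 / 2.57 = 0.2697 h⁻¹
t = ln(C₀ / C) / k = ln(5.330 / 3.98) / 0.2697
  = ln(1.339) / 0.2697 = 0.2919 / 0.2697 = 1.082 h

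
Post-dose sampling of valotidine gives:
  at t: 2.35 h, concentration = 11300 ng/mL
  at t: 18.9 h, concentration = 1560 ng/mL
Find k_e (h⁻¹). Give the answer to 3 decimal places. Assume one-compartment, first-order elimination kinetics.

0.120 h⁻¹

k = ln(C₁/C₂) / (t₂ − t₁) = ln(11300/1560) / (18.9 − 2.35)
  = 1.980 / 16.55 = 0.1196 h⁻¹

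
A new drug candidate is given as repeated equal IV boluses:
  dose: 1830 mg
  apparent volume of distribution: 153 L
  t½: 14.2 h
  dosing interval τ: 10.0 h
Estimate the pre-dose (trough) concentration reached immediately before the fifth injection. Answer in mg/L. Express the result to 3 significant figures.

16.3 mg/L

C₀ per dose = Dose / Vd = 1830 / 153 = 11.96 mg/L
k = ln2 / t½ = 0.693147 / 14.2 = 0.04881 h⁻¹
Fraction remaining after one interval: r = e^(−kτ) = e^(−0.04881 × 10.0) = 0.6138
Before dose 5, 4 doses have been given (aged 1τ, 2τ, 3τ, 4τ).
C_trough = C₀ × (r + r² + … + r^4) = C₀ × r(1−r^4)/(1−r)
        = 11.96 × 0.6138 × (1 − 0.1419) / (1 − 0.6138) = 16.31 mg/L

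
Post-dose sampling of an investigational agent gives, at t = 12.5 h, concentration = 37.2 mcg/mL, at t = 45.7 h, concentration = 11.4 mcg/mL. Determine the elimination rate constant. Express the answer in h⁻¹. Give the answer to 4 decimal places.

k = ln(C₁/C₂) / (t₂ − t₁) = ln(37.2/11.4) / (45.7 − 12.5)
  = 1.183 / 33.20 = 0.03563 h⁻¹

0.0356 h⁻¹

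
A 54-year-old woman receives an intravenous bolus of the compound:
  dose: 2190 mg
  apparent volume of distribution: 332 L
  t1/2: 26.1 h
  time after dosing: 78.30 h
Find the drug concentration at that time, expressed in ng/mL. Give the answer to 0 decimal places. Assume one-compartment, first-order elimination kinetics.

825 ng/mL

C₀ = Dose / Vd = 2190 / 332 = 6.596 mg/L
k = ln2 / t½ = 0.693147 / 26.1 = 0.02656 h⁻¹
t / t½ = 78.30 / 26.1 = 3 half-lives
C = C₀ × (1/2)^3 = 6.596 × 0.1250 = 0.8245 mg/L
Convert: 0.8245 mg/L × 1000 = 824.5 ng/mL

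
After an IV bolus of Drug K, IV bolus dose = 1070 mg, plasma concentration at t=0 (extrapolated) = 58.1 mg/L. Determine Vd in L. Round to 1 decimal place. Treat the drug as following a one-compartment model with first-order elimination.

Vd = Dose / C₀ = 1070 / 58.1 = 18.42 L

18.4 L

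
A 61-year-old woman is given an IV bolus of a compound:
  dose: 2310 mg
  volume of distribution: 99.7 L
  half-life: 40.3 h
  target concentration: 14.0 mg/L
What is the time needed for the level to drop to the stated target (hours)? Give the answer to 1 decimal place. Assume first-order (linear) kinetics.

29.3 h

C₀ = Dose / Vd = 2310 / 99.7 = 23.17 mg/L
k = ln2 / t½ = 0.693147 / 40.3 = 0.01720 h⁻¹
t = ln(C₀ / C) / k = ln(23.17 / 14.0) / 0.01720
  = ln(1.655) / 0.01720 = 0.5038 / 0.01720 = 29.29 h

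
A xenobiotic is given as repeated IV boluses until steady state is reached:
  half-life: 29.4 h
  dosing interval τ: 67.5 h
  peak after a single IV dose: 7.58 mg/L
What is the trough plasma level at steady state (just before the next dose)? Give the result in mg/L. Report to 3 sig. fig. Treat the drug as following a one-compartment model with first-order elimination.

1.94 mg/L

k = ln2 / t½ = 0.693147 / 29.4 = 0.02358 h⁻¹
e^(−kτ) = e^(−0.02358 × 67.5) = 0.2036
Accumulation ratio R = 1 / (1 − e^(−kτ)) = 1 / (1 − 0.2036) = 1.256
Steady-state trough = C₀ × R × e^(−kτ) = 7.58 × 1.256 × 0.2036 = 1.938 mg/L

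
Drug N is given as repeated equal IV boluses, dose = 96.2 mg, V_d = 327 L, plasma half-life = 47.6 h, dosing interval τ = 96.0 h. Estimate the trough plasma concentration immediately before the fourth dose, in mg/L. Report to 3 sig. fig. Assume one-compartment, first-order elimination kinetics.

C₀ per dose = Dose / Vd = 96.2 / 327 = 0.2942 mg/L
k = ln2 / t½ = 0.693147 / 47.6 = 0.01456 h⁻¹
Fraction remaining after one interval: r = e^(−kτ) = e^(−0.01456 × 96.0) = 0.2471
Before dose 4, 3 doses have been given (aged 1τ, 2τ, 3τ).
C_trough = C₀ × (r + r² + … + r^3) = C₀ × r(1−r^3)/(1−r)
        = 0.2942 × 0.2471 × (1 − 0.01509) / (1 − 0.2471) = 0.09510 mg/L

0.0951 mg/L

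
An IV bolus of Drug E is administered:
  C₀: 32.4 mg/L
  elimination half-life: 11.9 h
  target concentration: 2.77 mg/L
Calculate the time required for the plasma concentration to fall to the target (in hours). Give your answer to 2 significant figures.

k = ln2 / t½ = 0.693147 / 11.9 = 0.05825 h⁻¹
t = ln(C₀ / C) / k = ln(32.40 / 2.77) / 0.05825
  = ln(11.70) / 0.05825 = 2.460 / 0.05825 = 42.23 h

42 h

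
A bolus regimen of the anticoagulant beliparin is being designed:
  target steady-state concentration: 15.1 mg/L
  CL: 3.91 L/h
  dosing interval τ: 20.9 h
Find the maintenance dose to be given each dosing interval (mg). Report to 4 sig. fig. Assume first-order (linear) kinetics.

1234 mg

At steady state, Dose/τ = Css × CL.
Dose = Css × CL × τ = 15.1 × 3.910 × 20.9 = 1234 mg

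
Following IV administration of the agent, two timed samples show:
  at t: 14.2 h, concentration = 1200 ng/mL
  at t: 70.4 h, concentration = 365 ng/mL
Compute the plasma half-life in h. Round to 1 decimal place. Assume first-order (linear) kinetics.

32.7 h

k = ln(C₁/C₂) / (t₂ − t₁) = ln(1200/365) / (70.4 − 14.2)
  = 1.190 / 56.20 = 0.02117 h⁻¹
t½ = ln2 / k = 0.693147 / 0.02117 = 32.74 h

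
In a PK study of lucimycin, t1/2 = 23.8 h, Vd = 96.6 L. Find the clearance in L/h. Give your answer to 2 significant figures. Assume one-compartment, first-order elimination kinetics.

k = ln2 / t½ = 0.693147 / 23.8 = 0.02912 h⁻¹
CL = k × Vd = 0.02912 × 96.6 = 2.813 L/h

2.8 L/h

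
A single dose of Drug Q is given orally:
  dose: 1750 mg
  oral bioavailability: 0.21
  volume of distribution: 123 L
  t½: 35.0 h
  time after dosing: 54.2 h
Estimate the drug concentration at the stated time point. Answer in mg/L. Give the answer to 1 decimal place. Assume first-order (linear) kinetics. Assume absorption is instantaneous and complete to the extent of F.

Amount reaching circulation = F × Dose = 0.21 × 1750 = 367.5 mg
C₀ = F·Dose / Vd = 367.5 / 123 = 2.988 mg/L
k = ln2 / t½ = 0.693147 / 35.0 = 0.01980 h⁻¹
C = C₀ · e^(−k·t) = 2.988 × e^(−0.01980 × 54.2)
  = 2.988 × 0.3419 = 1.022 mg/L

1.0 mg/L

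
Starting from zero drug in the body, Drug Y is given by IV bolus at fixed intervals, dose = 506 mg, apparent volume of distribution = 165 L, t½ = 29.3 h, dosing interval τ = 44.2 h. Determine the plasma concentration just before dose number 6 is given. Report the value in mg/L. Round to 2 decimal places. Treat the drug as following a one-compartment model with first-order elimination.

C₀ per dose = Dose / Vd = 506 / 165 = 3.067 mg/L
k = ln2 / t½ = 0.693147 / 29.3 = 0.02366 h⁻¹
Fraction remaining after one interval: r = e^(−kτ) = e^(−0.02366 × 44.2) = 0.3514
Before dose 6, 5 doses have been given (aged 1τ, 2τ, 3τ, 4τ, 5τ).
C_trough = C₀ × (r + r² + … + r^5) = C₀ × r(1−r^5)/(1−r)
        = 3.067 × 0.3514 × (1 − 0.005358) / (1 − 0.3514) = 1.653 mg/L

1.65 mg/L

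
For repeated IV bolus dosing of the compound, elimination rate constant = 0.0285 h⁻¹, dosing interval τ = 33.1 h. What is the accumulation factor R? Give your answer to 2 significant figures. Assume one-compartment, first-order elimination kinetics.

1.6

e^(−kτ) = e^(−0.02850 × 33.1) = 0.3893
Accumulation ratio R = 1 / (1 − e^(−kτ)) = 1 / (1 − 0.3893) = 1.637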